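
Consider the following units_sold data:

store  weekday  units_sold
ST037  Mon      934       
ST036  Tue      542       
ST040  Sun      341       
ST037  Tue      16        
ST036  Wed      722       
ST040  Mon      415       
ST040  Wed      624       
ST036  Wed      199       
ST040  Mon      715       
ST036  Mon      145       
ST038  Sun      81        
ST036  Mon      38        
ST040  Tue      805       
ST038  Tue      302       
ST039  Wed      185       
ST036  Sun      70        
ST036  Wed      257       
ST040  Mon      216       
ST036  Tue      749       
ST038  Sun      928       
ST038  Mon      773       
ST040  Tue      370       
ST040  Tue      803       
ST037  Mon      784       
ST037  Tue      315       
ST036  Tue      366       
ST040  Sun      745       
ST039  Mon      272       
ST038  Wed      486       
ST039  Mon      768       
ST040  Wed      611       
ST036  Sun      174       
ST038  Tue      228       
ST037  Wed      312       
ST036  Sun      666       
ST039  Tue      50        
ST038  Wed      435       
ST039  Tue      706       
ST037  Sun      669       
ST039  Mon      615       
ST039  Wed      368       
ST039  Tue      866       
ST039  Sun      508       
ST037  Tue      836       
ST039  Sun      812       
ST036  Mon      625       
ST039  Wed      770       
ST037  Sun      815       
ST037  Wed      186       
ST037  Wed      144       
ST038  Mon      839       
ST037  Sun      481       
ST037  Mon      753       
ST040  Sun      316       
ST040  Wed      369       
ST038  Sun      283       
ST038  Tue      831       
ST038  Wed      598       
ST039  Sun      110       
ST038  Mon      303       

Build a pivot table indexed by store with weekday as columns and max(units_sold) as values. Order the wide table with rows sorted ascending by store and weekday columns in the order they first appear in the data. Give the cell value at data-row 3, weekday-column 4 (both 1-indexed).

598

With rows sorted ascending by store, row 3 is store=ST038. weekday columns in first-appearance order: Mon, Tue, Sun, Wed; column 4 is Wed.
Long rows with store=ST038, weekday=Wed: max(486, 435, 598) = 598.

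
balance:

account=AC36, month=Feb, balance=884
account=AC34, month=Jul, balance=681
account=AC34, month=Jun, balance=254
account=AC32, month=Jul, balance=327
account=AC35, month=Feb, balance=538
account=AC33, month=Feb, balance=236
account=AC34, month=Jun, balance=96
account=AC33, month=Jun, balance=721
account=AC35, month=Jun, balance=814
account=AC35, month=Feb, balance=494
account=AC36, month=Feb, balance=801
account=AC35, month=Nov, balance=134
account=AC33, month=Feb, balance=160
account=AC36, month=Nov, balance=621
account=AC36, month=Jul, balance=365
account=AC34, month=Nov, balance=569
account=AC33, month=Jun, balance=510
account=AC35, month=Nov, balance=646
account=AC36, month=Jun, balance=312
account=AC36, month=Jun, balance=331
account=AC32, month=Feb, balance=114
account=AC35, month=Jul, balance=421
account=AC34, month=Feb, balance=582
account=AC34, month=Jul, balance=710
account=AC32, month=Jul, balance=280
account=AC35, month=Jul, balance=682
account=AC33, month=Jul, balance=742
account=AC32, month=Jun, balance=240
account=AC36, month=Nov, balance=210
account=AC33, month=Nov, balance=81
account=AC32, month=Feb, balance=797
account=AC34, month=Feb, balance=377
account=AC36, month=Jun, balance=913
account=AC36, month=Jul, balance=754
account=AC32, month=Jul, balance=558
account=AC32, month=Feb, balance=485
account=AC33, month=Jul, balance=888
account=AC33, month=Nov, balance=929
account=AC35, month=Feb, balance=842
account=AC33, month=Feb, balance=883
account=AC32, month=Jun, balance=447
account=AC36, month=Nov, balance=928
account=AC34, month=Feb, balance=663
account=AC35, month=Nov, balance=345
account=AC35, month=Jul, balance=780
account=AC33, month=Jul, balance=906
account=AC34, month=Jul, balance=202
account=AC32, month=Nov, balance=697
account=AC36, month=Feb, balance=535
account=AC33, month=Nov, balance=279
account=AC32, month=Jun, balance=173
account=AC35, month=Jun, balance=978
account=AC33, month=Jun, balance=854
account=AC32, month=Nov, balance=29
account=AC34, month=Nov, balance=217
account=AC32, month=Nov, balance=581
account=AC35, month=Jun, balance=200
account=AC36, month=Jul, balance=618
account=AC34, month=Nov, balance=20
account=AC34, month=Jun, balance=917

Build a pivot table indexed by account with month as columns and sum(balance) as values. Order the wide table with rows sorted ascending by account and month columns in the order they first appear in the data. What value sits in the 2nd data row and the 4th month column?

With rows sorted ascending by account, row 2 is account=AC33. month columns in first-appearance order: Feb, Jul, Jun, Nov; column 4 is Nov.
Long rows with account=AC33, month=Nov: 81 + 929 + 279 = 1289.

1289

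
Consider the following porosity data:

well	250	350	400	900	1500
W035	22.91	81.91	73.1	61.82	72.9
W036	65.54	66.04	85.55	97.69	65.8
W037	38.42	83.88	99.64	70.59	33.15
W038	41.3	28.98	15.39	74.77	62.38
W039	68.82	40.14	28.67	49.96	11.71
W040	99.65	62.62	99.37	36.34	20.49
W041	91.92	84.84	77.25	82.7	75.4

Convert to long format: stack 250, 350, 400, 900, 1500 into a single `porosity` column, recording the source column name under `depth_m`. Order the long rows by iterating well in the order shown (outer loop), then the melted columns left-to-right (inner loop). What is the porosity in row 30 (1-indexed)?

35 rows total (7 × 5). Row 30: index ⌊(30-1)/5⌋ = 5 into well → W040; (30-1) mod 5 = 4 into the melted columns → 1500.
So row 30 is (W040, 1500, 20.49); porosity = 20.49.

20.49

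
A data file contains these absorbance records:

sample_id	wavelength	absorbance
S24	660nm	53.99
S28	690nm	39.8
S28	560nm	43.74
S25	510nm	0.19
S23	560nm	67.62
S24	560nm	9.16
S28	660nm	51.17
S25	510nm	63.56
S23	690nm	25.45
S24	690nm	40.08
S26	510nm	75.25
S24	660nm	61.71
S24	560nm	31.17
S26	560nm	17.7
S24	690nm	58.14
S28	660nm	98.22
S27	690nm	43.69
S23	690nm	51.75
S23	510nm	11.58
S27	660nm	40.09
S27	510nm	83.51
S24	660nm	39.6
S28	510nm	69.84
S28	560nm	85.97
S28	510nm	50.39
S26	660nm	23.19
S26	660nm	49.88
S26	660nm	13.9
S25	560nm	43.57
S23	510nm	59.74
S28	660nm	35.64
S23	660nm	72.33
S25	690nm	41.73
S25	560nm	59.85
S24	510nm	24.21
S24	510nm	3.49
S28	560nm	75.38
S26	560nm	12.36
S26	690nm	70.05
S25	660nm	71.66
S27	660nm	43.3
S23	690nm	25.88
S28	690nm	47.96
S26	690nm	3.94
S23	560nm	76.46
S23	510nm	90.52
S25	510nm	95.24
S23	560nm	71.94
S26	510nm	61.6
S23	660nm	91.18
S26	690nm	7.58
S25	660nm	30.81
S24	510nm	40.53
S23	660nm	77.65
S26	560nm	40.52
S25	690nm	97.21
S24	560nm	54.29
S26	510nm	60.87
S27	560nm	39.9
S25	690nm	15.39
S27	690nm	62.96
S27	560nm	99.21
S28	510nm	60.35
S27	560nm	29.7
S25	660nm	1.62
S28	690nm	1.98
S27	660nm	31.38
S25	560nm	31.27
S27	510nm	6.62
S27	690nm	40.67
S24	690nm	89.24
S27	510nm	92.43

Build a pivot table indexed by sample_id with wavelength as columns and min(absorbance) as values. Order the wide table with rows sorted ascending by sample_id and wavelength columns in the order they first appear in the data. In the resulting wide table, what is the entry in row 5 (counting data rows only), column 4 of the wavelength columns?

With rows sorted ascending by sample_id, row 5 is sample_id=S27. wavelength columns in first-appearance order: 660nm, 690nm, 560nm, 510nm; column 4 is 510nm.
Long rows with sample_id=S27, wavelength=510nm: min(83.51, 6.62, 92.43) = 6.62.

6.62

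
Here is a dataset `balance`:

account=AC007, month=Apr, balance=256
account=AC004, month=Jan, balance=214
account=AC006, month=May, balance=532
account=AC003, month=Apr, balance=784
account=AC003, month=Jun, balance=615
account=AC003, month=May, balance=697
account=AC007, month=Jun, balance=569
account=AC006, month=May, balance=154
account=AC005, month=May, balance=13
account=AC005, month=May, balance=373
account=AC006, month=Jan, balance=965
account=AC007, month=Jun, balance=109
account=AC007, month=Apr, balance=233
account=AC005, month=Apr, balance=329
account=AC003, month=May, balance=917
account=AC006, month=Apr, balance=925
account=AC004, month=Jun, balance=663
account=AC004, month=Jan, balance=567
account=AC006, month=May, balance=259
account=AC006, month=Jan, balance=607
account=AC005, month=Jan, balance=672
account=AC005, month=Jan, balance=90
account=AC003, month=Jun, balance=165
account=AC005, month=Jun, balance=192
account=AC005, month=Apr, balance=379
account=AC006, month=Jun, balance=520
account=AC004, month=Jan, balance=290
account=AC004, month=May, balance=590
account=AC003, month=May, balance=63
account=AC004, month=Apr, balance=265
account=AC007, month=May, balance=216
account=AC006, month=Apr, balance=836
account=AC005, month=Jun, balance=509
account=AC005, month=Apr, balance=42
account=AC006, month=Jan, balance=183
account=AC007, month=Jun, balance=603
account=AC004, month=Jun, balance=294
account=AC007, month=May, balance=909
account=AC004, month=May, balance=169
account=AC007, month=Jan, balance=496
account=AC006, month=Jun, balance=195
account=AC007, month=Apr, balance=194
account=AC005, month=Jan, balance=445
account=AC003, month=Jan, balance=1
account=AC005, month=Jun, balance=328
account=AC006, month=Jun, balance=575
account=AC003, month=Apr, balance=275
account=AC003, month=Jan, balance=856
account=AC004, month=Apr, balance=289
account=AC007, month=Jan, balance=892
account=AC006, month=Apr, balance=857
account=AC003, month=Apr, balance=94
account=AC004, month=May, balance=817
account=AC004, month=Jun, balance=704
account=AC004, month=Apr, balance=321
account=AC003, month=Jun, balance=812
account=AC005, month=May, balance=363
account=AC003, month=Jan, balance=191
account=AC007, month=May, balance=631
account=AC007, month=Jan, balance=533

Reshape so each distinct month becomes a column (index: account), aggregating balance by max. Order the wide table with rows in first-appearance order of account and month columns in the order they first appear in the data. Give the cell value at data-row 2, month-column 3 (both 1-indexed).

With rows in first-appearance order of account, row 2 is account=AC004. month columns in first-appearance order: Apr, Jan, May, Jun; column 3 is May.
Long rows with account=AC004, month=May: max(590, 169, 817) = 817.

817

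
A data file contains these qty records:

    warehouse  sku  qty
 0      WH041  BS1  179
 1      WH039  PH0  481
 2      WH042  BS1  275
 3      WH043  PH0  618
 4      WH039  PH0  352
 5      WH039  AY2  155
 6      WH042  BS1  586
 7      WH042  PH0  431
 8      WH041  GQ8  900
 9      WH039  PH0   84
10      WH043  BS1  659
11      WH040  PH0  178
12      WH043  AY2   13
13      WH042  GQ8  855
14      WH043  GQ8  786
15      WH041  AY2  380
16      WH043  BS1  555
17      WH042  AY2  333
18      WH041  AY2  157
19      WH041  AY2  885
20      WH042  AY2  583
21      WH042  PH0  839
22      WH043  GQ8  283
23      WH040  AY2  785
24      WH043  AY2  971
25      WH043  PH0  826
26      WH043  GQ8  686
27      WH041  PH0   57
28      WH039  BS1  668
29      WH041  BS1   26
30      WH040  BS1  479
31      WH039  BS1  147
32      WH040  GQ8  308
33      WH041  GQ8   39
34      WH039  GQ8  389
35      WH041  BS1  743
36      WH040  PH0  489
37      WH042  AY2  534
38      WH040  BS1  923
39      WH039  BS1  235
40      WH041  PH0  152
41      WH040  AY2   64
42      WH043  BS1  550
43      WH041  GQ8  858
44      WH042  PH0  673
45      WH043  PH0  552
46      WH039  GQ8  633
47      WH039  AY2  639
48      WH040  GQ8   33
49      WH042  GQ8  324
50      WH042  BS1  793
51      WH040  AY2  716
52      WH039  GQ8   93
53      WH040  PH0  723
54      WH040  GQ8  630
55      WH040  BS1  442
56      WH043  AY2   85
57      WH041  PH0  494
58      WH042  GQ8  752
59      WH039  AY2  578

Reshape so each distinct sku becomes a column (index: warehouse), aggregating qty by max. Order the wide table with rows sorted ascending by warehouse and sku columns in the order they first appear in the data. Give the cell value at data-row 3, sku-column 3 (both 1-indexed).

885

With rows sorted ascending by warehouse, row 3 is warehouse=WH041. sku columns in first-appearance order: BS1, PH0, AY2, GQ8; column 3 is AY2.
Long rows with warehouse=WH041, sku=AY2: max(380, 157, 885) = 885.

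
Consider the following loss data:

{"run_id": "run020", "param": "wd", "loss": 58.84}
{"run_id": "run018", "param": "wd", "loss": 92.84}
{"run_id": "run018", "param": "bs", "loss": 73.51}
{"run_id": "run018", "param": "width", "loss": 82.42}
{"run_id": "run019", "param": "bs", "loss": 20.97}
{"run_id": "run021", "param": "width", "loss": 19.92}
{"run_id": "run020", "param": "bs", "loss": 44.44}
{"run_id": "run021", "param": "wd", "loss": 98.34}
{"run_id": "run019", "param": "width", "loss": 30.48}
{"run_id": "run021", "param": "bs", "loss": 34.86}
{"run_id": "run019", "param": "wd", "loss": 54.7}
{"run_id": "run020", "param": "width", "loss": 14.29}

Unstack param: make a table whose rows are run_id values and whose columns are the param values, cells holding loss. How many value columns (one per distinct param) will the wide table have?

3 distinct param values: wd, bs, width.

3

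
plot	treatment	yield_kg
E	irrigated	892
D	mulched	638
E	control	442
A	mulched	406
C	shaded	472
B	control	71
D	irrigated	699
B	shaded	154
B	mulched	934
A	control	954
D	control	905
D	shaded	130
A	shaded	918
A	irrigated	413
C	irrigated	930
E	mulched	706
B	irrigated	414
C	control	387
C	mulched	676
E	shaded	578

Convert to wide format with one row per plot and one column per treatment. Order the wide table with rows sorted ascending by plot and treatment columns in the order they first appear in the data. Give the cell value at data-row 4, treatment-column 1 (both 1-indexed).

699

With rows sorted ascending by plot, row 4 is plot=D. treatment columns in first-appearance order: irrigated, mulched, control, shaded; column 1 is irrigated.
Long rows with plot=D, treatment=irrigated: yield_kg = 699.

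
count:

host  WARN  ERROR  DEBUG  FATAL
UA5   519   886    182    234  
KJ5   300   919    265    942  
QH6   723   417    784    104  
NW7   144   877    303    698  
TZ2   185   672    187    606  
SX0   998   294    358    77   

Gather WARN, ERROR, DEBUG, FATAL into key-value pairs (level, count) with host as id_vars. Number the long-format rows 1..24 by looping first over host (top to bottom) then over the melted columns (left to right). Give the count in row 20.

24 rows total (6 × 4). Row 20: index ⌊(20-1)/4⌋ = 4 into host → TZ2; (20-1) mod 4 = 3 into the melted columns → FATAL.
So row 20 is (TZ2, FATAL, 606); count = 606.

606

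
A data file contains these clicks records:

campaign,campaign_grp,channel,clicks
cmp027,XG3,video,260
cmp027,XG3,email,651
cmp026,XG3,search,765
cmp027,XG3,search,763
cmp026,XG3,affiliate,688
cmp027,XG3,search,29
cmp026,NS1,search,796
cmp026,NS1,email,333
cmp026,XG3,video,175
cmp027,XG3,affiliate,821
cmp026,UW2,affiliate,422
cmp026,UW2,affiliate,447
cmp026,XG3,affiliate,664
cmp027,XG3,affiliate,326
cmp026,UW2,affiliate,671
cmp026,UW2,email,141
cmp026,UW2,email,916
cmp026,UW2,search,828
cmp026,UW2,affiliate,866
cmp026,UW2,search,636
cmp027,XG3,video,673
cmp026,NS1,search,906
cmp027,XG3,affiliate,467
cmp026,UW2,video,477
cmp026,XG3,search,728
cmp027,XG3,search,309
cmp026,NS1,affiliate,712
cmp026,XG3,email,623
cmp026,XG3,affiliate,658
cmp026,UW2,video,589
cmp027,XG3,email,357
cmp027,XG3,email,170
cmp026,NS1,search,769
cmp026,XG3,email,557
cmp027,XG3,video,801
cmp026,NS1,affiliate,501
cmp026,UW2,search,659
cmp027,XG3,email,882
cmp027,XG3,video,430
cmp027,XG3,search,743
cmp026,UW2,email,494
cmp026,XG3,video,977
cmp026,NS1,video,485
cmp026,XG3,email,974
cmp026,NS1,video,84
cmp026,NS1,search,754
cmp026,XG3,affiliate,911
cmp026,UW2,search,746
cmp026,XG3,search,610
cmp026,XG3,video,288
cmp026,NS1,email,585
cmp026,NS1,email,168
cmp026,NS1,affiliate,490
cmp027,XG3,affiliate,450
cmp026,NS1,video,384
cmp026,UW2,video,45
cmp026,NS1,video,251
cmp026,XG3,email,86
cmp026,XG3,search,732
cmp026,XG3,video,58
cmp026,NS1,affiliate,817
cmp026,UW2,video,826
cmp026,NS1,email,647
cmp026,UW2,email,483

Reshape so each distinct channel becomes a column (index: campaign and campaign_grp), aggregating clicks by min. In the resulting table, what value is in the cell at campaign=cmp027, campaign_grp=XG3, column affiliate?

Rows with campaign=cmp027, campaign_grp=XG3 and channel=affiliate: clicks values are 821, 326, 467, 450.
min(821, 326, 467, 450) = 326.

326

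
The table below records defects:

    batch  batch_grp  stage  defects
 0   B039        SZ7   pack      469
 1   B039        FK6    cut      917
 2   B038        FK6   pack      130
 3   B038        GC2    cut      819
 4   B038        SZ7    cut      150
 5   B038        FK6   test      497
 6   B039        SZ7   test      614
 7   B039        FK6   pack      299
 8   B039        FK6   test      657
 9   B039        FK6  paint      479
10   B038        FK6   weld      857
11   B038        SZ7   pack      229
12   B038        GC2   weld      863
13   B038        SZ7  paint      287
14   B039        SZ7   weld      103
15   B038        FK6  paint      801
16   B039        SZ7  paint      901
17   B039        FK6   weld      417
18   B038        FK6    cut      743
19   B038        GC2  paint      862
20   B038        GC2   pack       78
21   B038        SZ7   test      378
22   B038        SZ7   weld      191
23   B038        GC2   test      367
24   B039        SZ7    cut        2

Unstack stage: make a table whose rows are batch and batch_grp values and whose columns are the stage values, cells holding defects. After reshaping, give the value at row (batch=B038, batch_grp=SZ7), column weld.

191

Wide layout: rows indexed by batch and batch_grp, columns are the 5 distinct stage values (pack, cut, test, paint, weld).
Cell (batch=B038, batch_grp=SZ7, stage=weld) draws from the long row where batch=B038, batch_grp=SZ7 and stage=weld, which has defects=191.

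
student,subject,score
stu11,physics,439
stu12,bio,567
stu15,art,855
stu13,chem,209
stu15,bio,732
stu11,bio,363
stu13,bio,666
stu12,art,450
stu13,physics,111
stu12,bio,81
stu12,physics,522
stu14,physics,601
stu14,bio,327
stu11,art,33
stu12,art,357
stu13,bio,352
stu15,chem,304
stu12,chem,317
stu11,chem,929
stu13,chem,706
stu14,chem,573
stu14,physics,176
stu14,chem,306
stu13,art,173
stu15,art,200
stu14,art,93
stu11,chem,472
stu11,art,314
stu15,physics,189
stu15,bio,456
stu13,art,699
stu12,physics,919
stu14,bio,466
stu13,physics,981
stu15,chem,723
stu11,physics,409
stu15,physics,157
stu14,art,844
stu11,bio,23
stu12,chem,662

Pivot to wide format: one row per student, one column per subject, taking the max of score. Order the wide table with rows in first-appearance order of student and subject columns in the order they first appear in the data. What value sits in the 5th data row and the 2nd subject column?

466

With rows in first-appearance order of student, row 5 is student=stu14. subject columns in first-appearance order: physics, bio, art, chem; column 2 is bio.
Long rows with student=stu14, subject=bio: max(327, 466) = 466.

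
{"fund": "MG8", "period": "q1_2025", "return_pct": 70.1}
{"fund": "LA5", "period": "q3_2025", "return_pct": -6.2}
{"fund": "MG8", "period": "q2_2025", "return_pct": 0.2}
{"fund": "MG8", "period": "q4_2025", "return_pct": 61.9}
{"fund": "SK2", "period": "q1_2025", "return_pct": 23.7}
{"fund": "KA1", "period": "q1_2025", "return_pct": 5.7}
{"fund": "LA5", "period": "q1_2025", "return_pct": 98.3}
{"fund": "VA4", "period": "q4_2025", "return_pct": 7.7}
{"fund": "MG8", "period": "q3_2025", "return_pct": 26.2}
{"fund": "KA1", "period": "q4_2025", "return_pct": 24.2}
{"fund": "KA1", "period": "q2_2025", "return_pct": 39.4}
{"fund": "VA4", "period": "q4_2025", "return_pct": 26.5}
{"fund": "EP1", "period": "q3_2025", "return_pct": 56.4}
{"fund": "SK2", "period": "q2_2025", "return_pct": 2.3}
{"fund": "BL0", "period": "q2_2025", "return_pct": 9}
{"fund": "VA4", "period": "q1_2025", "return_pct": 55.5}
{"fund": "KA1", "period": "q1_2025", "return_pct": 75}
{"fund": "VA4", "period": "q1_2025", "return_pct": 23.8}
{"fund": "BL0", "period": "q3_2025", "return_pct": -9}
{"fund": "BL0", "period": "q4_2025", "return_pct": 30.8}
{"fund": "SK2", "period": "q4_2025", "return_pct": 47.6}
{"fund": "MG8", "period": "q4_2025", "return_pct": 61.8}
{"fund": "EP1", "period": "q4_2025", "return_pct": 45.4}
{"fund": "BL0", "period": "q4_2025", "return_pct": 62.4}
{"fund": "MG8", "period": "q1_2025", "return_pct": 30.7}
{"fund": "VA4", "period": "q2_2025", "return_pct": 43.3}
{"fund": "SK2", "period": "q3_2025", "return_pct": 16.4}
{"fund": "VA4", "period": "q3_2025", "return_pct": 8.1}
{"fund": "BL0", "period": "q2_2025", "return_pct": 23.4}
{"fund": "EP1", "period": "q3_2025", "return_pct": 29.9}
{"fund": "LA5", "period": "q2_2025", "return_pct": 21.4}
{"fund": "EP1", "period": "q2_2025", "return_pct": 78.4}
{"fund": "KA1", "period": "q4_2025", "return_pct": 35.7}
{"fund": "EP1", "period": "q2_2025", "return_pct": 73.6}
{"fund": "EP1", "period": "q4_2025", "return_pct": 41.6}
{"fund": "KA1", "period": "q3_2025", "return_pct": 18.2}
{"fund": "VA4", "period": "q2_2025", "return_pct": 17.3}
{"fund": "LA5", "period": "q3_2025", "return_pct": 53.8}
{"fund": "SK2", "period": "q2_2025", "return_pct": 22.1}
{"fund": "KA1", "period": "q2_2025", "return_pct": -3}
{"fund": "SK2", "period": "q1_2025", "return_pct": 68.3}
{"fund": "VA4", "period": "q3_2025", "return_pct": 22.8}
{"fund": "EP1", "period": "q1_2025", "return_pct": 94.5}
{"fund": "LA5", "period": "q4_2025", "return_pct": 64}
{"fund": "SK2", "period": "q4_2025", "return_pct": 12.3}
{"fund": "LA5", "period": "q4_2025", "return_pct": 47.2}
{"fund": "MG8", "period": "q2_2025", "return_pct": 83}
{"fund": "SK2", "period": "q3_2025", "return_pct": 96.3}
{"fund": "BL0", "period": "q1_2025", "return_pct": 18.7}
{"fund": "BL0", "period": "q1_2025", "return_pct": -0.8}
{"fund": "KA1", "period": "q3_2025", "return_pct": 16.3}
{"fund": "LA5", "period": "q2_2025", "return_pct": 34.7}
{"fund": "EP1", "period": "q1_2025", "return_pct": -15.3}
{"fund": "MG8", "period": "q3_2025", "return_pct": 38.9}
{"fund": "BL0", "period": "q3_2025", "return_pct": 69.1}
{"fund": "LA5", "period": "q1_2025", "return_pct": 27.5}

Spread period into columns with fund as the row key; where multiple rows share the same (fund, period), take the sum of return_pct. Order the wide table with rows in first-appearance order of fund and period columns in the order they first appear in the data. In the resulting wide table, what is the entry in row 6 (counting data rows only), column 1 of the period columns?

79.2

With rows in first-appearance order of fund, row 6 is fund=EP1. period columns in first-appearance order: q1_2025, q3_2025, q2_2025, q4_2025; column 1 is q1_2025.
Long rows with fund=EP1, period=q1_2025: 94.5 + -15.3 = 79.2.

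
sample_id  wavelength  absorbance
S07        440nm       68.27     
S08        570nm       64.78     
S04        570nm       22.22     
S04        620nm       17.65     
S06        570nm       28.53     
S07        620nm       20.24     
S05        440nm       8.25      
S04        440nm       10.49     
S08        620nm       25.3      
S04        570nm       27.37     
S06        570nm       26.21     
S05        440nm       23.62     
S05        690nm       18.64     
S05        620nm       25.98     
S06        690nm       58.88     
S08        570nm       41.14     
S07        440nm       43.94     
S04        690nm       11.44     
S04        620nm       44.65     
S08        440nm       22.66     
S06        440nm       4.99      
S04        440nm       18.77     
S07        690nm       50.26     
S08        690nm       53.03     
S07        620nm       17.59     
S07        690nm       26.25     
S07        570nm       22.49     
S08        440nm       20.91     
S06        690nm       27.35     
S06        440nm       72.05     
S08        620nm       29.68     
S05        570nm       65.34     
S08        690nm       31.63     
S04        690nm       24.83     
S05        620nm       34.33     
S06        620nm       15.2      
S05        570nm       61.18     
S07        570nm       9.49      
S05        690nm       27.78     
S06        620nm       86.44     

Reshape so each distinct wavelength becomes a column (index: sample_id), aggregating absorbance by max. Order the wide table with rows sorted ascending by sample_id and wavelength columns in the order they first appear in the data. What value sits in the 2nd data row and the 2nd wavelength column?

65.34

With rows sorted ascending by sample_id, row 2 is sample_id=S05. wavelength columns in first-appearance order: 440nm, 570nm, 620nm, 690nm; column 2 is 570nm.
Long rows with sample_id=S05, wavelength=570nm: max(65.34, 61.18) = 65.34.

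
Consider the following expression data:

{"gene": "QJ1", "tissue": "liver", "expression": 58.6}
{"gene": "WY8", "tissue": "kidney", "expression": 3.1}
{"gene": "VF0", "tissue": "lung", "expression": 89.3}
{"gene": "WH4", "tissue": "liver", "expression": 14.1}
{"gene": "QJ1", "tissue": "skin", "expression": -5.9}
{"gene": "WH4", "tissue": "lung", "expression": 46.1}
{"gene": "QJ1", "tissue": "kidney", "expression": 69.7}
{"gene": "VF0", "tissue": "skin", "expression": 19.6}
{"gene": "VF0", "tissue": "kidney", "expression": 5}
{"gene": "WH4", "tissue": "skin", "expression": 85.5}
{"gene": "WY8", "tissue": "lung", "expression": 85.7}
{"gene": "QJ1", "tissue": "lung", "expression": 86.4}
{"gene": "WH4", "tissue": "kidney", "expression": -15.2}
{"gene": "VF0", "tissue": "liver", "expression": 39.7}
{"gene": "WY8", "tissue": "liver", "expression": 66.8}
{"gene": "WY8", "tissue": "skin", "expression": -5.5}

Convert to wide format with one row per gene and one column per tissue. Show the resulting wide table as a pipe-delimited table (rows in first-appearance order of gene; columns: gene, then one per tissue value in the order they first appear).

| gene | liver | kidney | lung | skin |
| QJ1 | 58.6 | 69.7 | 86.4 | -5.9 |
| WY8 | 66.8 | 3.1 | 85.7 | -5.5 |
| VF0 | 39.7 | 5 | 89.3 | 19.6 |
| WH4 | 14.1 | -15.2 | 46.1 | 85.5 |

Columns: gene plus the 4 distinct tissue values (liver, kidney, lung, skin).
For example, row QJ1 column liver takes expression=58.6 from the long row (QJ1, liver).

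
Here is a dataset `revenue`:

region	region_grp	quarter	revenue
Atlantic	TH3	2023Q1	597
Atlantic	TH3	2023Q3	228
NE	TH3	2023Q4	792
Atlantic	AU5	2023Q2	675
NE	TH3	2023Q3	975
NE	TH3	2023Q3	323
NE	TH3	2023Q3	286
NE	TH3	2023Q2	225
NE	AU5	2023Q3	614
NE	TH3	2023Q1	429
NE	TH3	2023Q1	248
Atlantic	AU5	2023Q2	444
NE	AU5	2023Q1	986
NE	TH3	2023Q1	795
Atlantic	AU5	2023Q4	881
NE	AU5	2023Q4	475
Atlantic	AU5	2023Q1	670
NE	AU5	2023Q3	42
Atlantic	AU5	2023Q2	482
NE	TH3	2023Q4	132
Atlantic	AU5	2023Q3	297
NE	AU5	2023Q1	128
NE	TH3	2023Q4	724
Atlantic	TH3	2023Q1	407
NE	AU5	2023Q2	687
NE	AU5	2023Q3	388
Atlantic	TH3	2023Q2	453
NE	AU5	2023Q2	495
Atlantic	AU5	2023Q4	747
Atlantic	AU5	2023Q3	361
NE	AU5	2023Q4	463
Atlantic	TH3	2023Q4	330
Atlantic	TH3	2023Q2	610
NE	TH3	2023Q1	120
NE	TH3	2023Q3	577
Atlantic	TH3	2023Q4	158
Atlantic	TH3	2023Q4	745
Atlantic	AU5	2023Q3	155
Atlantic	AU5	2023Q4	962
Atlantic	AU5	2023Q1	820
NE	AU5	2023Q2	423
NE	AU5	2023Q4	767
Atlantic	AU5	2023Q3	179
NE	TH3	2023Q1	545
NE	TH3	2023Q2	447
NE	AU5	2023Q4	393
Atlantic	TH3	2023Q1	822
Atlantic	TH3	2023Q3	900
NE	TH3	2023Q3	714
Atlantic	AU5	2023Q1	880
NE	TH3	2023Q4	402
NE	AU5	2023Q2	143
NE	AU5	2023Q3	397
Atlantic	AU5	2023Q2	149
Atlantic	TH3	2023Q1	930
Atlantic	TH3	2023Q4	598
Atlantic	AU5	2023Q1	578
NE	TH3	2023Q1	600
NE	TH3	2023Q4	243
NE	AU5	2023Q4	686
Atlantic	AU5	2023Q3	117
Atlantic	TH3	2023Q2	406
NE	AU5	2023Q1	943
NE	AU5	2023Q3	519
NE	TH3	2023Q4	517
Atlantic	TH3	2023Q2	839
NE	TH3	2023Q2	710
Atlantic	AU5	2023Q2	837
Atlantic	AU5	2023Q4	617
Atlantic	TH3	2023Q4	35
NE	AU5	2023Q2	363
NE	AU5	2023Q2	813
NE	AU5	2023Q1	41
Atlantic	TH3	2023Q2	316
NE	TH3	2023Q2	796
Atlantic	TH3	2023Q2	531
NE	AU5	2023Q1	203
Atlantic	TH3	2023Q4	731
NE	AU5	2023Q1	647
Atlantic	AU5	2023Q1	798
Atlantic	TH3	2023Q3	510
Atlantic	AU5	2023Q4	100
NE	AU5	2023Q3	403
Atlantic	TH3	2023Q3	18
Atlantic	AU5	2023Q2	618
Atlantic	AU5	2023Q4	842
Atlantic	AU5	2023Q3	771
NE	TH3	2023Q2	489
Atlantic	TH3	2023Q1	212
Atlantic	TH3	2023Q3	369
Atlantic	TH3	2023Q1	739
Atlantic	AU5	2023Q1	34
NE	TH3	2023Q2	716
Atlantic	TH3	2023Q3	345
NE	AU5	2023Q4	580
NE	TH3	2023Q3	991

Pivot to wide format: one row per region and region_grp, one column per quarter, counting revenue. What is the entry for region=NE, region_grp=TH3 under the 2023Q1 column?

6

Rows with region=NE, region_grp=TH3 and quarter=2023Q1: revenue values are 429, 248, 795, 120, 545, 600.
6 rows match — count = 6.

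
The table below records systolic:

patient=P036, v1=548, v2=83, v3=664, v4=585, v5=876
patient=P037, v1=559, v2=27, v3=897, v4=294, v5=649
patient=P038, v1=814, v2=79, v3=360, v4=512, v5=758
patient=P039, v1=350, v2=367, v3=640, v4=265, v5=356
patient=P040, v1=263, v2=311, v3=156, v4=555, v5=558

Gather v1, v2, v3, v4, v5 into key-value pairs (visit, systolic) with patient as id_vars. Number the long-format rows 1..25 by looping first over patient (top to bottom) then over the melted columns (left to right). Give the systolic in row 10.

649

25 rows total (5 × 5). Row 10: index ⌊(10-1)/5⌋ = 1 into patient → P037; (10-1) mod 5 = 4 into the melted columns → v5.
So row 10 is (P037, v5, 649); systolic = 649.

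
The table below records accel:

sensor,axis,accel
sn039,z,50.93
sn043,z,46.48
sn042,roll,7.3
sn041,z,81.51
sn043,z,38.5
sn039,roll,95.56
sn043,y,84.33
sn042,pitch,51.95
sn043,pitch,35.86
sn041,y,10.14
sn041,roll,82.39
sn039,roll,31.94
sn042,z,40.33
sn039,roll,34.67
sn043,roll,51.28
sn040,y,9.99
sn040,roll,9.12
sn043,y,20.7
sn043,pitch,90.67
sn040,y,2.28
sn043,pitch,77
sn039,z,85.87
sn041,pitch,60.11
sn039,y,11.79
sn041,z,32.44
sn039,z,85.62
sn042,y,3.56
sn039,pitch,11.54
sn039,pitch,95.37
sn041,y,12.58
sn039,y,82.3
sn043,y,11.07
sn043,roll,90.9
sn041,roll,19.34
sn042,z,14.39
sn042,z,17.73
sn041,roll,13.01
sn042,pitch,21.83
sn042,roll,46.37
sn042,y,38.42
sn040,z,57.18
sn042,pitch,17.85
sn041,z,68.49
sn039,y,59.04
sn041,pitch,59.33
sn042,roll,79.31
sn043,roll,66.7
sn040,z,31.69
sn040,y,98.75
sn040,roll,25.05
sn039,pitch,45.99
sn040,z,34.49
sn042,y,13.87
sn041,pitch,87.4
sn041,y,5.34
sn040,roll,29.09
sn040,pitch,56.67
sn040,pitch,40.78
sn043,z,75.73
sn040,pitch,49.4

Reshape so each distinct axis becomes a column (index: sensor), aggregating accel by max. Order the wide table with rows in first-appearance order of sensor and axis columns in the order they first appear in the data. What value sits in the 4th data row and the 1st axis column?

With rows in first-appearance order of sensor, row 4 is sensor=sn041. axis columns in first-appearance order: z, roll, y, pitch; column 1 is z.
Long rows with sensor=sn041, axis=z: max(81.51, 32.44, 68.49) = 81.51.

81.51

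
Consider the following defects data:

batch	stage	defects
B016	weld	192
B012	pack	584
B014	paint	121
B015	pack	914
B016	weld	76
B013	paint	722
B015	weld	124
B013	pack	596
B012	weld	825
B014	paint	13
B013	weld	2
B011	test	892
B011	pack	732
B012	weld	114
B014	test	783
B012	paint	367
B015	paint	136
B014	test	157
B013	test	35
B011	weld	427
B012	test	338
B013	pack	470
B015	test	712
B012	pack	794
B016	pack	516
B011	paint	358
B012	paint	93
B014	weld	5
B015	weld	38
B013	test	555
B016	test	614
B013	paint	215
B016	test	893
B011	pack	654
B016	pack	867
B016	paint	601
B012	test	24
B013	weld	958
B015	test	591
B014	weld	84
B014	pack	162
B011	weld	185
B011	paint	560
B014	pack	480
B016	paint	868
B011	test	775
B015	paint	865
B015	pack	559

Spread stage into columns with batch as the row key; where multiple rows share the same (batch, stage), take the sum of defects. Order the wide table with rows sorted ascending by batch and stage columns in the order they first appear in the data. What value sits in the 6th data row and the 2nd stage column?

1383

With rows sorted ascending by batch, row 6 is batch=B016. stage columns in first-appearance order: weld, pack, paint, test; column 2 is pack.
Long rows with batch=B016, stage=pack: 516 + 867 = 1383.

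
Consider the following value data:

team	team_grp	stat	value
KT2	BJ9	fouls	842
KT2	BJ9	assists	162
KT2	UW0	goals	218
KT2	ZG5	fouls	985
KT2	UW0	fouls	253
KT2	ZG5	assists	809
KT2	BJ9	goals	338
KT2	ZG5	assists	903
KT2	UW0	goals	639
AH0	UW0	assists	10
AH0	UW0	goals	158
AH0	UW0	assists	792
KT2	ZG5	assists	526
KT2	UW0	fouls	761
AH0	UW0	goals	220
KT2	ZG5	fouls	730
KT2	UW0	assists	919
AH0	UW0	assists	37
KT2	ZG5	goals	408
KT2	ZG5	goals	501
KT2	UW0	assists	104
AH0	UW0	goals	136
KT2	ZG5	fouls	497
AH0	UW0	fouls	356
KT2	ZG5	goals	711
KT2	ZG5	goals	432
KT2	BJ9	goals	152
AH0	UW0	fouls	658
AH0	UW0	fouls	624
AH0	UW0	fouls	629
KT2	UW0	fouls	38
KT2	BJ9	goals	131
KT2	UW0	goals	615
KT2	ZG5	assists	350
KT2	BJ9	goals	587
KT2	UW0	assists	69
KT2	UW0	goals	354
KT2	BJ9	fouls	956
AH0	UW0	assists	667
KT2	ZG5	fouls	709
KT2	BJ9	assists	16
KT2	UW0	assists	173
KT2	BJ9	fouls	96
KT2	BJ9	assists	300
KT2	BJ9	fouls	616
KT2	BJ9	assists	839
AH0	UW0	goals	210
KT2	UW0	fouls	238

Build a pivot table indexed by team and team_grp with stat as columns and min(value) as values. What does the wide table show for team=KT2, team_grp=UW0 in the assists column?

Rows with team=KT2, team_grp=UW0 and stat=assists: value values are 919, 104, 69, 173.
min(919, 104, 69, 173) = 69.

69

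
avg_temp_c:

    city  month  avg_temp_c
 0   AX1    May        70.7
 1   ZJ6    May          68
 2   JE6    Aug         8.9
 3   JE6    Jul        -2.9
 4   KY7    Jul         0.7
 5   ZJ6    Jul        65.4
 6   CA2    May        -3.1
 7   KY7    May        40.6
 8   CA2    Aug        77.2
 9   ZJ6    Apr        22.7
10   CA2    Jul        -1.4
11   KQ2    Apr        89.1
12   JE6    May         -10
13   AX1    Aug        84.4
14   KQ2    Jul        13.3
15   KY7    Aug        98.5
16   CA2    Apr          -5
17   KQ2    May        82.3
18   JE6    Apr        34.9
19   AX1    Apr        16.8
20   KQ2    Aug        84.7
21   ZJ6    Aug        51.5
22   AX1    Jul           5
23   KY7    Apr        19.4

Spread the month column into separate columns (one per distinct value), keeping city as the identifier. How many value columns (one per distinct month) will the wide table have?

4 distinct month values: Aug, Jul, May, Apr.

4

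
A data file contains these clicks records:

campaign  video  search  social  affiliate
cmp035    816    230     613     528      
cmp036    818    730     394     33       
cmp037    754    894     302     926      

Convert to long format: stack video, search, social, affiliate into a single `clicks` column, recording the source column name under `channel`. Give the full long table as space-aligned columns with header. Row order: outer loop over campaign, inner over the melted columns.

Each (campaign, column) pair becomes one row: 3 × 4 = 12 rows.
For example, (cmp035, video) → clicks=816.

campaign  channel    clicks
cmp035    video      816   
cmp035    search     230   
cmp035    social     613   
cmp035    affiliate  528   
cmp036    video      818   
cmp036    search     730   
cmp036    social     394   
cmp036    affiliate  33    
cmp037    video      754   
cmp037    search     894   
cmp037    social     302   
cmp037    affiliate  926   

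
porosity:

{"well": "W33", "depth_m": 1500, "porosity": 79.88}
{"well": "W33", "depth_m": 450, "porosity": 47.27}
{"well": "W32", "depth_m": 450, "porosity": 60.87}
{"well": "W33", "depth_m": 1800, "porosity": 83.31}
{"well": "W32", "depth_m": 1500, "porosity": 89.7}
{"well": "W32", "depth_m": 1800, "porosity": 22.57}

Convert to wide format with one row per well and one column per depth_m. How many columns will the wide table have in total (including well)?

1 column for well plus 3 distinct depth_m values → 4 columns.

4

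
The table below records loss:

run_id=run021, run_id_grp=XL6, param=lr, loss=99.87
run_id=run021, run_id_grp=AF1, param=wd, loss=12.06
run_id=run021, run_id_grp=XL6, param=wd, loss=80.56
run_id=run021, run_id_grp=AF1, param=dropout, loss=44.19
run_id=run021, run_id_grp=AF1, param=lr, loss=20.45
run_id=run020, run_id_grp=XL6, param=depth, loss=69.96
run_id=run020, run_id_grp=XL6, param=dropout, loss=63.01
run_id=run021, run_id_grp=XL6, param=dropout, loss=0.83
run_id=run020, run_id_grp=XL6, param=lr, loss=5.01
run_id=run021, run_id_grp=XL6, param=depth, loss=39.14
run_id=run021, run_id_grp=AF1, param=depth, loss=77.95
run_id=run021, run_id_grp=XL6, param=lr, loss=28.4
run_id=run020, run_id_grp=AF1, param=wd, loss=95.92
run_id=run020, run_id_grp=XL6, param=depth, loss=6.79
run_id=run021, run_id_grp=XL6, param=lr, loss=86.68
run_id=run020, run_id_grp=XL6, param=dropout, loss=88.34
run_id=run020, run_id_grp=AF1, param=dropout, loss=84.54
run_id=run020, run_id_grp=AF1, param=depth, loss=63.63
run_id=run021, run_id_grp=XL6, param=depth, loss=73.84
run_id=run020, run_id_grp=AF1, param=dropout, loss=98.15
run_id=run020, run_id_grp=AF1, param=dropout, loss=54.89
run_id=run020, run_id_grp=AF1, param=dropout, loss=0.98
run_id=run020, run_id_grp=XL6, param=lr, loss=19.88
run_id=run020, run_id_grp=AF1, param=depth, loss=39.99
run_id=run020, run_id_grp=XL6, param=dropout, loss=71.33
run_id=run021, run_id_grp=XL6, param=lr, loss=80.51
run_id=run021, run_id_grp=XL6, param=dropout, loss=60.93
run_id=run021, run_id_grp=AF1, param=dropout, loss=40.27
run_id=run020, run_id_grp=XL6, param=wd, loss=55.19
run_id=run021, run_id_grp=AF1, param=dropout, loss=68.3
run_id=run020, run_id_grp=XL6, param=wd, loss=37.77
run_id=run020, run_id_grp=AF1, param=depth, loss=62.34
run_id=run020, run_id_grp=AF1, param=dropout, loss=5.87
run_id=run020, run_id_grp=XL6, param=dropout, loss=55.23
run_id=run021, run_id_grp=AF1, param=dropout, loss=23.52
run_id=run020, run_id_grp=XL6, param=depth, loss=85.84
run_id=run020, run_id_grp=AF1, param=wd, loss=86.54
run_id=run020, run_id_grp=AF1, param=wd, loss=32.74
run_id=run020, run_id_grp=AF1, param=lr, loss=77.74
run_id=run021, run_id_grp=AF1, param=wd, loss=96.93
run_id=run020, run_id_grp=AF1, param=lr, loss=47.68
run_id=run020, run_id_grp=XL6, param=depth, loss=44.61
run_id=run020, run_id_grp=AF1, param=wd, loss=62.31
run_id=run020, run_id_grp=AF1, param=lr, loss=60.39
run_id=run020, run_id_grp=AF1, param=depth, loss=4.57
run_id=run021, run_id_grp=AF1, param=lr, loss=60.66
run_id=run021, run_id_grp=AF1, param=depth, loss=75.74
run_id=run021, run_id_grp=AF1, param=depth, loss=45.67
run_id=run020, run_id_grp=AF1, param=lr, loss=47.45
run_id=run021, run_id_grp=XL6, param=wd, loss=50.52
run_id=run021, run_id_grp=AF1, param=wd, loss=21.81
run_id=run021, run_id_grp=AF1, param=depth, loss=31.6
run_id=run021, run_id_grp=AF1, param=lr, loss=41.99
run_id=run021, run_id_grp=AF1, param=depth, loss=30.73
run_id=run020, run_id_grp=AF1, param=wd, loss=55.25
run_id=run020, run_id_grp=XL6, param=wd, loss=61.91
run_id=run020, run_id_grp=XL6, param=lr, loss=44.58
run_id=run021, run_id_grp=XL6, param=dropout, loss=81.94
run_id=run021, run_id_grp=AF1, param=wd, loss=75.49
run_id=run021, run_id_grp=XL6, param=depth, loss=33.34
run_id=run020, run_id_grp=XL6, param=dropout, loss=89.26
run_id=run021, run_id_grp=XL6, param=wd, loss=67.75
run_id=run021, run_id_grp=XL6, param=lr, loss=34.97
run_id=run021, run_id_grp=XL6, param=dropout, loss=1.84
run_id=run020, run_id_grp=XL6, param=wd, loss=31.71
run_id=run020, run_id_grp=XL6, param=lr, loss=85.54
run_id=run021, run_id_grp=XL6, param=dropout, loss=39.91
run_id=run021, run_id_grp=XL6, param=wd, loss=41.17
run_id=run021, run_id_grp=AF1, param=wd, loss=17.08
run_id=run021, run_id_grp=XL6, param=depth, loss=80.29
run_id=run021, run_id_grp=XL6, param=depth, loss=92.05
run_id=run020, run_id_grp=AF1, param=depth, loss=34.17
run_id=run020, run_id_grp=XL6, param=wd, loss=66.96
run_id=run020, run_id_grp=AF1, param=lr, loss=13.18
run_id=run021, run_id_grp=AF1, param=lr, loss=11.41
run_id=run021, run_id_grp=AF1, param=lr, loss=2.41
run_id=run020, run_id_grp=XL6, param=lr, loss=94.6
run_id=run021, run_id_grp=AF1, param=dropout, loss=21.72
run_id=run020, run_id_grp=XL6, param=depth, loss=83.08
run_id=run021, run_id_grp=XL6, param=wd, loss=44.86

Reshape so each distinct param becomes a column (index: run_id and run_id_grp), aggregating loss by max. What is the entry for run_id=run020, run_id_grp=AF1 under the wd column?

95.92

Rows with run_id=run020, run_id_grp=AF1 and param=wd: loss values are 95.92, 86.54, 32.74, 62.31, 55.25.
max(95.92, 86.54, 32.74, 62.31, 55.25) = 95.92.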